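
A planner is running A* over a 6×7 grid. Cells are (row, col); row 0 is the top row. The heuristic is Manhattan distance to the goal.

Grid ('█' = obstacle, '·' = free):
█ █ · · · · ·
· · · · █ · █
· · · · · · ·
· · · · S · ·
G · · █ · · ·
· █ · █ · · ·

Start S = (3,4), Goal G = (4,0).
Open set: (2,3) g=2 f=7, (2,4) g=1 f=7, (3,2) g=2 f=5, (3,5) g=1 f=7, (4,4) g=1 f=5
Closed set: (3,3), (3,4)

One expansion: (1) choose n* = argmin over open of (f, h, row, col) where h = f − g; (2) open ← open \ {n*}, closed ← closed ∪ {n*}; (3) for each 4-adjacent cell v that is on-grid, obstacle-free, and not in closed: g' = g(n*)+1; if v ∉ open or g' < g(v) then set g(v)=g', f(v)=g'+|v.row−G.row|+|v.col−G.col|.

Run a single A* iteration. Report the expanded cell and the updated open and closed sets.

expanded=(3,2); open=[(2,2) g=3 f=7, (2,3) g=2 f=7, (2,4) g=1 f=7, (3,1) g=3 f=5, (3,5) g=1 f=7, (4,2) g=3 f=5, (4,4) g=1 f=5]; closed=[(3,2), (3,3), (3,4)]

step 1: expand (3,2) (f=5, h=3) → closed; open now [(2,2) g=3 f=7, (2,3) g=2 f=7, (2,4) g=1 f=7, (3,1) g=3 f=5, (3,5) g=1 f=7, (4,2) g=3 f=5, (4,4) g=1 f=5]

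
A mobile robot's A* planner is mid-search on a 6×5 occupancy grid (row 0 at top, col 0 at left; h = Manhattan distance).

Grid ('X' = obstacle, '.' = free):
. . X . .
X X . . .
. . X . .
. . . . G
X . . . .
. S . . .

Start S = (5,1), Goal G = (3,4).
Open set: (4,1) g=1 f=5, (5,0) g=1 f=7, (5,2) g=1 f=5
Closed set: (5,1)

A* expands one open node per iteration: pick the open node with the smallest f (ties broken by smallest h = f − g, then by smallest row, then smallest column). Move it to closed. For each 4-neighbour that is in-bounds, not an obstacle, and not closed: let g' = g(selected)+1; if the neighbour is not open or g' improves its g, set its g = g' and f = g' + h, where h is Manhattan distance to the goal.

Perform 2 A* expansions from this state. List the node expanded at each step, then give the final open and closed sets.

order=[(4,1) → (3,1)]; open=[(2,1) g=3 f=7, (3,0) g=3 f=7, (3,2) g=3 f=5, (4,2) g=2 f=5, (5,0) g=1 f=7, (5,2) g=1 f=5]; closed=[(3,1), (4,1), (5,1)]

step 1: expand (4,1) (f=5, h=4) → closed; open now [(3,1) g=2 f=5, (4,2) g=2 f=5, (5,0) g=1 f=7, (5,2) g=1 f=5]
step 2: expand (3,1) (f=5, h=3) → closed; open now [(2,1) g=3 f=7, (3,0) g=3 f=7, (3,2) g=3 f=5, (4,2) g=2 f=5, (5,0) g=1 f=7, (5,2) g=1 f=5]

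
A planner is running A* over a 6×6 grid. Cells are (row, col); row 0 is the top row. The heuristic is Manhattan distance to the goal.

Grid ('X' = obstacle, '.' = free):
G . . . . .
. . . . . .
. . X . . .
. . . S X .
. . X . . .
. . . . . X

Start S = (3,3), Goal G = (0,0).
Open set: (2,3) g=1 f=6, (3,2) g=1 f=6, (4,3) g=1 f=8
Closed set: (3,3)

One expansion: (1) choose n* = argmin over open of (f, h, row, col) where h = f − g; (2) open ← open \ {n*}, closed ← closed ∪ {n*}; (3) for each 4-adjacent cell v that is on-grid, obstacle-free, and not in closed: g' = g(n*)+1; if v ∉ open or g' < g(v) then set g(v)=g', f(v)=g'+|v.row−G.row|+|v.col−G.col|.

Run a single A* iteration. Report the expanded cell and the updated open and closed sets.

step 1: expand (2,3) (f=6, h=5) → closed; open now [(1,3) g=2 f=6, (2,4) g=2 f=8, (3,2) g=1 f=6, (4,3) g=1 f=8]

expanded=(2,3); open=[(1,3) g=2 f=6, (2,4) g=2 f=8, (3,2) g=1 f=6, (4,3) g=1 f=8]; closed=[(2,3), (3,3)]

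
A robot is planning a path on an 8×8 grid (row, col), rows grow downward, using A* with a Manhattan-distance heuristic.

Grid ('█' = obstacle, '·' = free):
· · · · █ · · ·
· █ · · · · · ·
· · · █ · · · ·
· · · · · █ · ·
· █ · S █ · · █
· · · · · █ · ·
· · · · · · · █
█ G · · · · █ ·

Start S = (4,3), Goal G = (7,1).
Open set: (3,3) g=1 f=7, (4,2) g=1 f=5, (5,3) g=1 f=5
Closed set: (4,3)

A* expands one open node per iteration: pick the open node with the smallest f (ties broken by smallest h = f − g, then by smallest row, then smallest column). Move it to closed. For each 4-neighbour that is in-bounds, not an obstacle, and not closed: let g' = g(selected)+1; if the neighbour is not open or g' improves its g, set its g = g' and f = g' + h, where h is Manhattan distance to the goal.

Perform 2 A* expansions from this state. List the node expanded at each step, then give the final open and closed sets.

order=[(4,2) → (5,2)]; open=[(3,2) g=2 f=7, (3,3) g=1 f=7, (5,1) g=3 f=5, (5,3) g=1 f=5, (6,2) g=3 f=5]; closed=[(4,2), (4,3), (5,2)]

step 1: expand (4,2) (f=5, h=4) → closed; open now [(3,2) g=2 f=7, (3,3) g=1 f=7, (5,2) g=2 f=5, (5,3) g=1 f=5]
step 2: expand (5,2) (f=5, h=3) → closed; open now [(3,2) g=2 f=7, (3,3) g=1 f=7, (5,1) g=3 f=5, (5,3) g=1 f=5, (6,2) g=3 f=5]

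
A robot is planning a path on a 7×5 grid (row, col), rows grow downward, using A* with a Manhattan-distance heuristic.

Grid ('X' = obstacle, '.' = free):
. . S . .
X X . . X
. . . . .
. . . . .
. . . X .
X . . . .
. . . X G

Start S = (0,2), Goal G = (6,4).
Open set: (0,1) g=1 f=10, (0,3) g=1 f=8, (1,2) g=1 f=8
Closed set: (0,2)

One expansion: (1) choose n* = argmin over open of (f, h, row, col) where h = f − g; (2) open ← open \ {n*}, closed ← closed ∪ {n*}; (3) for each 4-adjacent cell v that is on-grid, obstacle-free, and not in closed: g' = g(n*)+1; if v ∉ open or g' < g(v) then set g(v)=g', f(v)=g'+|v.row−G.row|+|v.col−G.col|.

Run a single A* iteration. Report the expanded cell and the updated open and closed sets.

step 1: expand (0,3) (f=8, h=7) → closed; open now [(0,1) g=1 f=10, (0,4) g=2 f=8, (1,2) g=1 f=8, (1,3) g=2 f=8]

expanded=(0,3); open=[(0,1) g=1 f=10, (0,4) g=2 f=8, (1,2) g=1 f=8, (1,3) g=2 f=8]; closed=[(0,2), (0,3)]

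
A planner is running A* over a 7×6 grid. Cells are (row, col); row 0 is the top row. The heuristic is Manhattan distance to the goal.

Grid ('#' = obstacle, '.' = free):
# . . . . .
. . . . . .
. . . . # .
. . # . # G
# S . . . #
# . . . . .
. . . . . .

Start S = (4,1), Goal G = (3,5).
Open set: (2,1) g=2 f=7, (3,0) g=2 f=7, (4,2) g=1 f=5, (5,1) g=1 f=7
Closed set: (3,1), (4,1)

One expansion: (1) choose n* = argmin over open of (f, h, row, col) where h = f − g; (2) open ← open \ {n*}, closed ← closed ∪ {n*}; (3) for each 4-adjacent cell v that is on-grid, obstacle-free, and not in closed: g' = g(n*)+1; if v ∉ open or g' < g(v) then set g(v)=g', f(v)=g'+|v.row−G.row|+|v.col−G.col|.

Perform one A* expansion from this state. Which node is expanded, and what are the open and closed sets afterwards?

expanded=(4,2); open=[(2,1) g=2 f=7, (3,0) g=2 f=7, (4,3) g=2 f=5, (5,1) g=1 f=7, (5,2) g=2 f=7]; closed=[(3,1), (4,1), (4,2)]

step 1: expand (4,2) (f=5, h=4) → closed; open now [(2,1) g=2 f=7, (3,0) g=2 f=7, (4,3) g=2 f=5, (5,1) g=1 f=7, (5,2) g=2 f=7]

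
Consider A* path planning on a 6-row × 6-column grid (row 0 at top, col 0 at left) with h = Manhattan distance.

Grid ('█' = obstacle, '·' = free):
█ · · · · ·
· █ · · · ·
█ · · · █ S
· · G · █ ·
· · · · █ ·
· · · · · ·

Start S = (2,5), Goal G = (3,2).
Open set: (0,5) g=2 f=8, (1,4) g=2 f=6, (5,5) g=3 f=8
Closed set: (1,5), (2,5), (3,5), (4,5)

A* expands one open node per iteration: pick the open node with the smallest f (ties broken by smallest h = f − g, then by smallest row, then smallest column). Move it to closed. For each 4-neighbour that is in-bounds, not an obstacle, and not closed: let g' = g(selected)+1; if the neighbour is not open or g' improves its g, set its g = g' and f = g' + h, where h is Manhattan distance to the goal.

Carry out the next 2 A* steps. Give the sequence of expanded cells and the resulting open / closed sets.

step 1: expand (1,4) (f=6, h=4) → closed; open now [(0,4) g=3 f=8, (0,5) g=2 f=8, (1,3) g=3 f=6, (5,5) g=3 f=8]
step 2: expand (1,3) (f=6, h=3) → closed; open now [(0,3) g=4 f=8, (0,4) g=3 f=8, (0,5) g=2 f=8, (1,2) g=4 f=6, (2,3) g=4 f=6, (5,5) g=3 f=8]

order=[(1,4) → (1,3)]; open=[(0,3) g=4 f=8, (0,4) g=3 f=8, (0,5) g=2 f=8, (1,2) g=4 f=6, (2,3) g=4 f=6, (5,5) g=3 f=8]; closed=[(1,3), (1,4), (1,5), (2,5), (3,5), (4,5)]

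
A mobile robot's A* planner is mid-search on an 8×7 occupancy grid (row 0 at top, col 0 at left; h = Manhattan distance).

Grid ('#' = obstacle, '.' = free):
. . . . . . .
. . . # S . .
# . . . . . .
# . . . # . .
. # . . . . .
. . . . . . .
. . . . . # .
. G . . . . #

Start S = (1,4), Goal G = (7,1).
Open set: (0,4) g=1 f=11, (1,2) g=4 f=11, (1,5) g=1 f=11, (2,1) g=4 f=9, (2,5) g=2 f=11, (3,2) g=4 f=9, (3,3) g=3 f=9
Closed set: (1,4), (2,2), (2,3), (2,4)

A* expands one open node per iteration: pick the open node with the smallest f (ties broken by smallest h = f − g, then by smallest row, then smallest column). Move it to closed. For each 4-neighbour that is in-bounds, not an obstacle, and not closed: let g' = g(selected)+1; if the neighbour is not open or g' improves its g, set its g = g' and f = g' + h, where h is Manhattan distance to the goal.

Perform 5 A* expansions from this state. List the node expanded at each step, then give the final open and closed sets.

step 1: expand (2,1) (f=9, h=5) → closed; open now [(0,4) g=1 f=11, (1,1) g=5 f=11, (1,2) g=4 f=11, (1,5) g=1 f=11, (2,5) g=2 f=11, (3,1) g=5 f=9, (3,2) g=4 f=9, (3,3) g=3 f=9]
step 2: expand (3,1) (f=9, h=4) → closed; open now [(0,4) g=1 f=11, (1,1) g=5 f=11, (1,2) g=4 f=11, (1,5) g=1 f=11, (2,5) g=2 f=11, (3,2) g=4 f=9, (3,3) g=3 f=9]
step 3: expand (3,2) (f=9, h=5) → closed; open now [(0,4) g=1 f=11, (1,1) g=5 f=11, (1,2) g=4 f=11, (1,5) g=1 f=11, (2,5) g=2 f=11, (3,3) g=3 f=9, (4,2) g=5 f=9]
step 4: expand (4,2) (f=9, h=4) → closed; open now [(0,4) g=1 f=11, (1,1) g=5 f=11, (1,2) g=4 f=11, (1,5) g=1 f=11, (2,5) g=2 f=11, (3,3) g=3 f=9, (4,3) g=6 f=11, (5,2) g=6 f=9]
step 5: expand (5,2) (f=9, h=3) → closed; open now [(0,4) g=1 f=11, (1,1) g=5 f=11, (1,2) g=4 f=11, (1,5) g=1 f=11, (2,5) g=2 f=11, (3,3) g=3 f=9, (4,3) g=6 f=11, (5,1) g=7 f=9, (5,3) g=7 f=11, (6,2) g=7 f=9]

order=[(2,1) → (3,1) → (3,2) → (4,2) → (5,2)]; open=[(0,4) g=1 f=11, (1,1) g=5 f=11, (1,2) g=4 f=11, (1,5) g=1 f=11, (2,5) g=2 f=11, (3,3) g=3 f=9, (4,3) g=6 f=11, (5,1) g=7 f=9, (5,3) g=7 f=11, (6,2) g=7 f=9]; closed=[(1,4), (2,1), (2,2), (2,3), (2,4), (3,1), (3,2), (4,2), (5,2)]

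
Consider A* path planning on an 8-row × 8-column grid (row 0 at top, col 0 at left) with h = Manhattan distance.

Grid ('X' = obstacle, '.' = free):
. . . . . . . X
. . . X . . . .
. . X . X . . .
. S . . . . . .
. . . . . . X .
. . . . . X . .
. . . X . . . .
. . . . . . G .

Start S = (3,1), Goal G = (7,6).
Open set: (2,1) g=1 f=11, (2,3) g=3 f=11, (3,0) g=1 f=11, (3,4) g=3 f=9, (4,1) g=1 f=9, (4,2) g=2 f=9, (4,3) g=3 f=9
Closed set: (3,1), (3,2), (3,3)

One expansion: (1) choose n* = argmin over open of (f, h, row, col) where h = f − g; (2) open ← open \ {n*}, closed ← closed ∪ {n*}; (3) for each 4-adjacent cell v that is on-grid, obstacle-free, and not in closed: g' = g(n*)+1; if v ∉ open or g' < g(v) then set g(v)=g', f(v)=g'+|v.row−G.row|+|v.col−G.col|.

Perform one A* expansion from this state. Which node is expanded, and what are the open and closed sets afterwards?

step 1: expand (3,4) (f=9, h=6) → closed; open now [(2,1) g=1 f=11, (2,3) g=3 f=11, (3,0) g=1 f=11, (3,5) g=4 f=9, (4,1) g=1 f=9, (4,2) g=2 f=9, (4,3) g=3 f=9, (4,4) g=4 f=9]

expanded=(3,4); open=[(2,1) g=1 f=11, (2,3) g=3 f=11, (3,0) g=1 f=11, (3,5) g=4 f=9, (4,1) g=1 f=9, (4,2) g=2 f=9, (4,3) g=3 f=9, (4,4) g=4 f=9]; closed=[(3,1), (3,2), (3,3), (3,4)]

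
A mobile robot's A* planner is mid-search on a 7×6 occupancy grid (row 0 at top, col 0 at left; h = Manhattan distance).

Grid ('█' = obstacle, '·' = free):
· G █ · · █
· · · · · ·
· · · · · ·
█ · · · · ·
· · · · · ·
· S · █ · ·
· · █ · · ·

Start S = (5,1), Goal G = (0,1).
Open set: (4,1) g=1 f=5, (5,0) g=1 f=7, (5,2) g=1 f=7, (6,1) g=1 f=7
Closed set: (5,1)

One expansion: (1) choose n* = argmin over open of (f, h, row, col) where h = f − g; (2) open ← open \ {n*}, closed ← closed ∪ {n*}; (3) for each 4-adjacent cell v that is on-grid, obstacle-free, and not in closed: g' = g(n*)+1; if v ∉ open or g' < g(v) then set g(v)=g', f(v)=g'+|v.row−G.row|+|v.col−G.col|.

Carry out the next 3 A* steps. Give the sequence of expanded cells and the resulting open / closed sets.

order=[(4,1) → (3,1) → (2,1)]; open=[(1,1) g=4 f=5, (2,0) g=4 f=7, (2,2) g=4 f=7, (3,2) g=3 f=7, (4,0) g=2 f=7, (4,2) g=2 f=7, (5,0) g=1 f=7, (5,2) g=1 f=7, (6,1) g=1 f=7]; closed=[(2,1), (3,1), (4,1), (5,1)]

step 1: expand (4,1) (f=5, h=4) → closed; open now [(3,1) g=2 f=5, (4,0) g=2 f=7, (4,2) g=2 f=7, (5,0) g=1 f=7, (5,2) g=1 f=7, (6,1) g=1 f=7]
step 2: expand (3,1) (f=5, h=3) → closed; open now [(2,1) g=3 f=5, (3,2) g=3 f=7, (4,0) g=2 f=7, (4,2) g=2 f=7, (5,0) g=1 f=7, (5,2) g=1 f=7, (6,1) g=1 f=7]
step 3: expand (2,1) (f=5, h=2) → closed; open now [(1,1) g=4 f=5, (2,0) g=4 f=7, (2,2) g=4 f=7, (3,2) g=3 f=7, (4,0) g=2 f=7, (4,2) g=2 f=7, (5,0) g=1 f=7, (5,2) g=1 f=7, (6,1) g=1 f=7]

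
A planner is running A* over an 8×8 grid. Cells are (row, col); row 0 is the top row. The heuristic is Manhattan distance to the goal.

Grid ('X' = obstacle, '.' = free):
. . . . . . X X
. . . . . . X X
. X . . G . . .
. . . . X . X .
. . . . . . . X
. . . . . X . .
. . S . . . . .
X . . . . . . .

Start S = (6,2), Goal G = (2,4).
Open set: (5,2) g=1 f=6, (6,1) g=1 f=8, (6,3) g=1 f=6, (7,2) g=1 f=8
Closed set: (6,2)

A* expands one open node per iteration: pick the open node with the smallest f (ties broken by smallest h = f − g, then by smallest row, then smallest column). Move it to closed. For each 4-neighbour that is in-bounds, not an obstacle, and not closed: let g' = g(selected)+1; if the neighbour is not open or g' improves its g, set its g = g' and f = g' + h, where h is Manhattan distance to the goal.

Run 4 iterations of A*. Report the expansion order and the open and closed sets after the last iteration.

order=[(5,2) → (4,2) → (3,2) → (2,2)]; open=[(1,2) g=5 f=8, (2,3) g=5 f=6, (3,1) g=4 f=8, (3,3) g=4 f=6, (4,1) g=3 f=8, (4,3) g=3 f=6, (5,1) g=2 f=8, (5,3) g=2 f=6, (6,1) g=1 f=8, (6,3) g=1 f=6, (7,2) g=1 f=8]; closed=[(2,2), (3,2), (4,2), (5,2), (6,2)]

step 1: expand (5,2) (f=6, h=5) → closed; open now [(4,2) g=2 f=6, (5,1) g=2 f=8, (5,3) g=2 f=6, (6,1) g=1 f=8, (6,3) g=1 f=6, (7,2) g=1 f=8]
step 2: expand (4,2) (f=6, h=4) → closed; open now [(3,2) g=3 f=6, (4,1) g=3 f=8, (4,3) g=3 f=6, (5,1) g=2 f=8, (5,3) g=2 f=6, (6,1) g=1 f=8, (6,3) g=1 f=6, (7,2) g=1 f=8]
step 3: expand (3,2) (f=6, h=3) → closed; open now [(2,2) g=4 f=6, (3,1) g=4 f=8, (3,3) g=4 f=6, (4,1) g=3 f=8, (4,3) g=3 f=6, (5,1) g=2 f=8, (5,3) g=2 f=6, (6,1) g=1 f=8, (6,3) g=1 f=6, (7,2) g=1 f=8]
step 4: expand (2,2) (f=6, h=2) → closed; open now [(1,2) g=5 f=8, (2,3) g=5 f=6, (3,1) g=4 f=8, (3,3) g=4 f=6, (4,1) g=3 f=8, (4,3) g=3 f=6, (5,1) g=2 f=8, (5,3) g=2 f=6, (6,1) g=1 f=8, (6,3) g=1 f=6, (7,2) g=1 f=8]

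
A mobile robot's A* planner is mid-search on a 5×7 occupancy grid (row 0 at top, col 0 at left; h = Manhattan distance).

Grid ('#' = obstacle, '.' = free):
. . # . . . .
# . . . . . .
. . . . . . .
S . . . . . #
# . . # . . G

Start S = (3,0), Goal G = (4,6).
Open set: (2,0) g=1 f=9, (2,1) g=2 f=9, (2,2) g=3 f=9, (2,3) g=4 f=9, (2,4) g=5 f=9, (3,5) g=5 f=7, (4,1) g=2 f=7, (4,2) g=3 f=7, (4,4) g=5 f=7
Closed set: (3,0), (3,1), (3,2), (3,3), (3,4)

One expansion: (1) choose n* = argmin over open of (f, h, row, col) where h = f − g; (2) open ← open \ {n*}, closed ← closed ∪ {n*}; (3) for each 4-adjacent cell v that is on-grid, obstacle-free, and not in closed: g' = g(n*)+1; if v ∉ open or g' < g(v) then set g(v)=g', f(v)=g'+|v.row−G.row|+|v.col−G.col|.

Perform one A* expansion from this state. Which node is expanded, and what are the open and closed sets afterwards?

step 1: expand (3,5) (f=7, h=2) → closed; open now [(2,0) g=1 f=9, (2,1) g=2 f=9, (2,2) g=3 f=9, (2,3) g=4 f=9, (2,4) g=5 f=9, (2,5) g=6 f=9, (4,1) g=2 f=7, (4,2) g=3 f=7, (4,4) g=5 f=7, (4,5) g=6 f=7]

expanded=(3,5); open=[(2,0) g=1 f=9, (2,1) g=2 f=9, (2,2) g=3 f=9, (2,3) g=4 f=9, (2,4) g=5 f=9, (2,5) g=6 f=9, (4,1) g=2 f=7, (4,2) g=3 f=7, (4,4) g=5 f=7, (4,5) g=6 f=7]; closed=[(3,0), (3,1), (3,2), (3,3), (3,4), (3,5)]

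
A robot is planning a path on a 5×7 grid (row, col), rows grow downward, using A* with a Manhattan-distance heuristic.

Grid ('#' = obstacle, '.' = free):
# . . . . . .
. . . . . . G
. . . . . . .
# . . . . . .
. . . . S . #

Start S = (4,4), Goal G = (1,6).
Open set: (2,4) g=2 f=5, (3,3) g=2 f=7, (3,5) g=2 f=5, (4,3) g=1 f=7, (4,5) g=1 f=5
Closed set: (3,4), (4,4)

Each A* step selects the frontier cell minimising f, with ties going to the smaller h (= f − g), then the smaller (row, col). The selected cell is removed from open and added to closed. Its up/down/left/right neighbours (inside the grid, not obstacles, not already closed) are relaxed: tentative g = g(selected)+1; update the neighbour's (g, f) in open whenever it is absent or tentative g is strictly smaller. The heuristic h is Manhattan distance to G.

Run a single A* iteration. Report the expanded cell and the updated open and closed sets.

expanded=(2,4); open=[(1,4) g=3 f=5, (2,3) g=3 f=7, (2,5) g=3 f=5, (3,3) g=2 f=7, (3,5) g=2 f=5, (4,3) g=1 f=7, (4,5) g=1 f=5]; closed=[(2,4), (3,4), (4,4)]

step 1: expand (2,4) (f=5, h=3) → closed; open now [(1,4) g=3 f=5, (2,3) g=3 f=7, (2,5) g=3 f=5, (3,3) g=2 f=7, (3,5) g=2 f=5, (4,3) g=1 f=7, (4,5) g=1 f=5]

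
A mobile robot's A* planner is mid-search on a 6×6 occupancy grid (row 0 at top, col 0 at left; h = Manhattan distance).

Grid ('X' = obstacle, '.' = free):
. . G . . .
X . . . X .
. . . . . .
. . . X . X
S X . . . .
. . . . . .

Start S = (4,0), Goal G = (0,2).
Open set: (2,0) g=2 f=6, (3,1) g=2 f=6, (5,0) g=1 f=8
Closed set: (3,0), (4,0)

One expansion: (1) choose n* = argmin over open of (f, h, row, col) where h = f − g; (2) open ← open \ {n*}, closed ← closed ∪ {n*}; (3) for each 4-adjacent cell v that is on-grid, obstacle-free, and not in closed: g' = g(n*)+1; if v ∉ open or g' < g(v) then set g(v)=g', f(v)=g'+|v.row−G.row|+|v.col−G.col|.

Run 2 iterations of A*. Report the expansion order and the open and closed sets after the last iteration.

step 1: expand (2,0) (f=6, h=4) → closed; open now [(2,1) g=3 f=6, (3,1) g=2 f=6, (5,0) g=1 f=8]
step 2: expand (2,1) (f=6, h=3) → closed; open now [(1,1) g=4 f=6, (2,2) g=4 f=6, (3,1) g=2 f=6, (5,0) g=1 f=8]

order=[(2,0) → (2,1)]; open=[(1,1) g=4 f=6, (2,2) g=4 f=6, (3,1) g=2 f=6, (5,0) g=1 f=8]; closed=[(2,0), (2,1), (3,0), (4,0)]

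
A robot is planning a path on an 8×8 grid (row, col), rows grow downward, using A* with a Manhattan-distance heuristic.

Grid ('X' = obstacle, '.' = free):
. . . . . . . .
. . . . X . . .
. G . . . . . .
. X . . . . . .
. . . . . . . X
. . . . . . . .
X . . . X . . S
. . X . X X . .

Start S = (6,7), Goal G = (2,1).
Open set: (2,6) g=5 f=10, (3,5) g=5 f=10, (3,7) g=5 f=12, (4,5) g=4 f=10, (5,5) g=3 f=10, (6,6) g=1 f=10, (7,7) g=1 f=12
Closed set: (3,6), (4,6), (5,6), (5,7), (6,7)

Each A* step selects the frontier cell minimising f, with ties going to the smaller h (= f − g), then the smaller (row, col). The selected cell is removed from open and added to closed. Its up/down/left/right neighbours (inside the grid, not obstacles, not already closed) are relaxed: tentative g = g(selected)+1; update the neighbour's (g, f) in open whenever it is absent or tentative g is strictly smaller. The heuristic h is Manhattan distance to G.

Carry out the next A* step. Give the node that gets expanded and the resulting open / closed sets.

expanded=(2,6); open=[(1,6) g=6 f=12, (2,5) g=6 f=10, (2,7) g=6 f=12, (3,5) g=5 f=10, (3,7) g=5 f=12, (4,5) g=4 f=10, (5,5) g=3 f=10, (6,6) g=1 f=10, (7,7) g=1 f=12]; closed=[(2,6), (3,6), (4,6), (5,6), (5,7), (6,7)]

step 1: expand (2,6) (f=10, h=5) → closed; open now [(1,6) g=6 f=12, (2,5) g=6 f=10, (2,7) g=6 f=12, (3,5) g=5 f=10, (3,7) g=5 f=12, (4,5) g=4 f=10, (5,5) g=3 f=10, (6,6) g=1 f=10, (7,7) g=1 f=12]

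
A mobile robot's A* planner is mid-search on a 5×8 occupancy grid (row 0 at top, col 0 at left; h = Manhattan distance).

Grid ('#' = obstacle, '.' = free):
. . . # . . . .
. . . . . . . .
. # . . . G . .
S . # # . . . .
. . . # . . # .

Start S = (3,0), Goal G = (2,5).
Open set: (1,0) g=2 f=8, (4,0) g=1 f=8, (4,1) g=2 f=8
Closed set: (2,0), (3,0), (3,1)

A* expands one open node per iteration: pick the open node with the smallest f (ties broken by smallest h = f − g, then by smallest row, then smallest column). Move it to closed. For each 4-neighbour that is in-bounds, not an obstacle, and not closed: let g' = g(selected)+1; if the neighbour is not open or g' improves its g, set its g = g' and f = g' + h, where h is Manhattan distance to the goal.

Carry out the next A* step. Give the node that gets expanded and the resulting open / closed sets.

expanded=(1,0); open=[(0,0) g=3 f=10, (1,1) g=3 f=8, (4,0) g=1 f=8, (4,1) g=2 f=8]; closed=[(1,0), (2,0), (3,0), (3,1)]

step 1: expand (1,0) (f=8, h=6) → closed; open now [(0,0) g=3 f=10, (1,1) g=3 f=8, (4,0) g=1 f=8, (4,1) g=2 f=8]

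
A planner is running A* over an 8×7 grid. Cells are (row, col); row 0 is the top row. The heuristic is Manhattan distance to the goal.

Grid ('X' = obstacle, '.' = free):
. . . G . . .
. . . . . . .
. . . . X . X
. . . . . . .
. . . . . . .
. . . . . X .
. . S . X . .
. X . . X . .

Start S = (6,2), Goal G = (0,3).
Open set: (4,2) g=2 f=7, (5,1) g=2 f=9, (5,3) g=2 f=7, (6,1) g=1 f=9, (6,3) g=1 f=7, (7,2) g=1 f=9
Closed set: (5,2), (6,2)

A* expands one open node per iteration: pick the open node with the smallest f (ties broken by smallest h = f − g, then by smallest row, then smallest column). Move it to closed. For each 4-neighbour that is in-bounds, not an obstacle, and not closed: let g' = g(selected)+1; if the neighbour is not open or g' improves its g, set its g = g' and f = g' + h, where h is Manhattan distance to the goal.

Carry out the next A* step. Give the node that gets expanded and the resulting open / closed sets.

expanded=(4,2); open=[(3,2) g=3 f=7, (4,1) g=3 f=9, (4,3) g=3 f=7, (5,1) g=2 f=9, (5,3) g=2 f=7, (6,1) g=1 f=9, (6,3) g=1 f=7, (7,2) g=1 f=9]; closed=[(4,2), (5,2), (6,2)]

step 1: expand (4,2) (f=7, h=5) → closed; open now [(3,2) g=3 f=7, (4,1) g=3 f=9, (4,3) g=3 f=7, (5,1) g=2 f=9, (5,3) g=2 f=7, (6,1) g=1 f=9, (6,3) g=1 f=7, (7,2) g=1 f=9]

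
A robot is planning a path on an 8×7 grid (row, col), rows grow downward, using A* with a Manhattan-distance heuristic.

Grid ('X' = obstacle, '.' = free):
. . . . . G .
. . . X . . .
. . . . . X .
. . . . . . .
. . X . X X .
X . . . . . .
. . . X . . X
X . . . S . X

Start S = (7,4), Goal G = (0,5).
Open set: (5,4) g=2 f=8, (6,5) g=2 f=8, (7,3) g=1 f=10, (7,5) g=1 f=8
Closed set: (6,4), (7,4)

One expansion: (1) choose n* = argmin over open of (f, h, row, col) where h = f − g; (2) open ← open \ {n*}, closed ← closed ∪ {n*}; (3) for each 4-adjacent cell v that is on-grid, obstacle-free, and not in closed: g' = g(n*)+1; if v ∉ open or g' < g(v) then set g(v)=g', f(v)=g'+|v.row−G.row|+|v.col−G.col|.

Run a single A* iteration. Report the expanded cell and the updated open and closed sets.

step 1: expand (5,4) (f=8, h=6) → closed; open now [(5,3) g=3 f=10, (5,5) g=3 f=8, (6,5) g=2 f=8, (7,3) g=1 f=10, (7,5) g=1 f=8]

expanded=(5,4); open=[(5,3) g=3 f=10, (5,5) g=3 f=8, (6,5) g=2 f=8, (7,3) g=1 f=10, (7,5) g=1 f=8]; closed=[(5,4), (6,4), (7,4)]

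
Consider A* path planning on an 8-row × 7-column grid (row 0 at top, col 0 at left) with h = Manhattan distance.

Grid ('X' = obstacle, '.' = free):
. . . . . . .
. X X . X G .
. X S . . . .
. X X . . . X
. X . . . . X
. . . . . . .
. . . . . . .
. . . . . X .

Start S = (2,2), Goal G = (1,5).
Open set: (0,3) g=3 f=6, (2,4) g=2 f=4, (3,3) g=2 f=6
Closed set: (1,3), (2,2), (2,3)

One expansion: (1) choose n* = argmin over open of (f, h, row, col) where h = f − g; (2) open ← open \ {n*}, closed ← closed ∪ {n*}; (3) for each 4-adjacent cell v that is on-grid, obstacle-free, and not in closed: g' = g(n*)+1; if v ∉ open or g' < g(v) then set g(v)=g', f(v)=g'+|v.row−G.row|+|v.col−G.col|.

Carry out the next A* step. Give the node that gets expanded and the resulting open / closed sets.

expanded=(2,4); open=[(0,3) g=3 f=6, (2,5) g=3 f=4, (3,3) g=2 f=6, (3,4) g=3 f=6]; closed=[(1,3), (2,2), (2,3), (2,4)]

step 1: expand (2,4) (f=4, h=2) → closed; open now [(0,3) g=3 f=6, (2,5) g=3 f=4, (3,3) g=2 f=6, (3,4) g=3 f=6]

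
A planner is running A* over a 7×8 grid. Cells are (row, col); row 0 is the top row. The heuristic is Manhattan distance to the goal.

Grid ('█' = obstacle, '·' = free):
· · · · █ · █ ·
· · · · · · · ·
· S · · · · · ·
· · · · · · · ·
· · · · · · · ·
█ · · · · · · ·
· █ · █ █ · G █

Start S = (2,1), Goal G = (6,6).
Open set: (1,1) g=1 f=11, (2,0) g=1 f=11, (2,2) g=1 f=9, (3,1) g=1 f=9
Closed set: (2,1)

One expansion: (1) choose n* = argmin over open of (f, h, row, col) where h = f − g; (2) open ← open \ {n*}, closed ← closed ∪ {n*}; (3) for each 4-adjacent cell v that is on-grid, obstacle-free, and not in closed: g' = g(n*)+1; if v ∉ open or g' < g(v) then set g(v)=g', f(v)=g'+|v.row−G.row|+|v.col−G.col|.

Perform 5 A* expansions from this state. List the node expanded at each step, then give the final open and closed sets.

step 1: expand (2,2) (f=9, h=8) → closed; open now [(1,1) g=1 f=11, (1,2) g=2 f=11, (2,0) g=1 f=11, (2,3) g=2 f=9, (3,1) g=1 f=9, (3,2) g=2 f=9]
step 2: expand (2,3) (f=9, h=7) → closed; open now [(1,1) g=1 f=11, (1,2) g=2 f=11, (1,3) g=3 f=11, (2,0) g=1 f=11, (2,4) g=3 f=9, (3,1) g=1 f=9, (3,2) g=2 f=9, (3,3) g=3 f=9]
step 3: expand (2,4) (f=9, h=6) → closed; open now [(1,1) g=1 f=11, (1,2) g=2 f=11, (1,3) g=3 f=11, (1,4) g=4 f=11, (2,0) g=1 f=11, (2,5) g=4 f=9, (3,1) g=1 f=9, (3,2) g=2 f=9, (3,3) g=3 f=9, (3,4) g=4 f=9]
step 4: expand (2,5) (f=9, h=5) → closed; open now [(1,1) g=1 f=11, (1,2) g=2 f=11, (1,3) g=3 f=11, (1,4) g=4 f=11, (1,5) g=5 f=11, (2,0) g=1 f=11, (2,6) g=5 f=9, (3,1) g=1 f=9, (3,2) g=2 f=9, (3,3) g=3 f=9, (3,4) g=4 f=9, (3,5) g=5 f=9]
step 5: expand (2,6) (f=9, h=4) → closed; open now [(1,1) g=1 f=11, (1,2) g=2 f=11, (1,3) g=3 f=11, (1,4) g=4 f=11, (1,5) g=5 f=11, (1,6) g=6 f=11, (2,0) g=1 f=11, (2,7) g=6 f=11, (3,1) g=1 f=9, (3,2) g=2 f=9, (3,3) g=3 f=9, (3,4) g=4 f=9, (3,5) g=5 f=9, (3,6) g=6 f=9]

order=[(2,2) → (2,3) → (2,4) → (2,5) → (2,6)]; open=[(1,1) g=1 f=11, (1,2) g=2 f=11, (1,3) g=3 f=11, (1,4) g=4 f=11, (1,5) g=5 f=11, (1,6) g=6 f=11, (2,0) g=1 f=11, (2,7) g=6 f=11, (3,1) g=1 f=9, (3,2) g=2 f=9, (3,3) g=3 f=9, (3,4) g=4 f=9, (3,5) g=5 f=9, (3,6) g=6 f=9]; closed=[(2,1), (2,2), (2,3), (2,4), (2,5), (2,6)]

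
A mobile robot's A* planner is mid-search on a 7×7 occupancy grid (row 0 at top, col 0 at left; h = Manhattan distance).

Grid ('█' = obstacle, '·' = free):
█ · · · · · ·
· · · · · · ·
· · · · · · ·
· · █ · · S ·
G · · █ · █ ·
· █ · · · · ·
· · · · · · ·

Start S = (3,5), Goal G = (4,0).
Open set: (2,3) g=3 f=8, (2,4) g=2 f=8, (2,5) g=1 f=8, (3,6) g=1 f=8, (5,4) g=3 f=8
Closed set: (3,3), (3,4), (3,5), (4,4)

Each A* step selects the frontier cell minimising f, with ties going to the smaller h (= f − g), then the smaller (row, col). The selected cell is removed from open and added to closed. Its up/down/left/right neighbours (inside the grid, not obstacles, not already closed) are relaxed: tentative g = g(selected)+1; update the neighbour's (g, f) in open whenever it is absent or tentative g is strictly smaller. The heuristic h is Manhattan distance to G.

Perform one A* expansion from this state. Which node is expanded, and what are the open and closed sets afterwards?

expanded=(2,3); open=[(1,3) g=4 f=10, (2,2) g=4 f=8, (2,4) g=2 f=8, (2,5) g=1 f=8, (3,6) g=1 f=8, (5,4) g=3 f=8]; closed=[(2,3), (3,3), (3,4), (3,5), (4,4)]

step 1: expand (2,3) (f=8, h=5) → closed; open now [(1,3) g=4 f=10, (2,2) g=4 f=8, (2,4) g=2 f=8, (2,5) g=1 f=8, (3,6) g=1 f=8, (5,4) g=3 f=8]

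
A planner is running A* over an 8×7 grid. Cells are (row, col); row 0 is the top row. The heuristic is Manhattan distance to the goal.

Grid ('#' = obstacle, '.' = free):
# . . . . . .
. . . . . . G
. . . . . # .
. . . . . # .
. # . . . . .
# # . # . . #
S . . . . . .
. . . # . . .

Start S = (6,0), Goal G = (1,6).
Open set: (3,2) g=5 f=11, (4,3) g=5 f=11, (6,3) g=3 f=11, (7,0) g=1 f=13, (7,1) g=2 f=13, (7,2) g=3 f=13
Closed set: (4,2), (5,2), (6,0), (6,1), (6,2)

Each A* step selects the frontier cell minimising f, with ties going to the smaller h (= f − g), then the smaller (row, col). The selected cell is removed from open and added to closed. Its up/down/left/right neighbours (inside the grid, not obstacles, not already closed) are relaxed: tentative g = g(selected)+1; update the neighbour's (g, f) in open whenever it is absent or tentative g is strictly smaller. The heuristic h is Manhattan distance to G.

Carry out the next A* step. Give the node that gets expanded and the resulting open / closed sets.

expanded=(3,2); open=[(2,2) g=6 f=11, (3,1) g=6 f=13, (3,3) g=6 f=11, (4,3) g=5 f=11, (6,3) g=3 f=11, (7,0) g=1 f=13, (7,1) g=2 f=13, (7,2) g=3 f=13]; closed=[(3,2), (4,2), (5,2), (6,0), (6,1), (6,2)]

step 1: expand (3,2) (f=11, h=6) → closed; open now [(2,2) g=6 f=11, (3,1) g=6 f=13, (3,3) g=6 f=11, (4,3) g=5 f=11, (6,3) g=3 f=11, (7,0) g=1 f=13, (7,1) g=2 f=13, (7,2) g=3 f=13]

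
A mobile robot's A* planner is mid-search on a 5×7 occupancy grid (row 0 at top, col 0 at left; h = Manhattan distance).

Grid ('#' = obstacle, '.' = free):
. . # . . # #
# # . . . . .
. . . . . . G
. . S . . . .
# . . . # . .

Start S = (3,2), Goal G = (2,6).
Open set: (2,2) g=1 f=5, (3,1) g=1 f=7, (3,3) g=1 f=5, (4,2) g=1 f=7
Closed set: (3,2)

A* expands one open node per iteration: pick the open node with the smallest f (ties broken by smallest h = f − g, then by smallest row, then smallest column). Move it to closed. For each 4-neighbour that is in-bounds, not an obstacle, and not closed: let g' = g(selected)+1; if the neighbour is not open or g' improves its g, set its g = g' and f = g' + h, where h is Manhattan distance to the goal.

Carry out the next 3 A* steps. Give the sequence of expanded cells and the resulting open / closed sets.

step 1: expand (2,2) (f=5, h=4) → closed; open now [(1,2) g=2 f=7, (2,1) g=2 f=7, (2,3) g=2 f=5, (3,1) g=1 f=7, (3,3) g=1 f=5, (4,2) g=1 f=7]
step 2: expand (2,3) (f=5, h=3) → closed; open now [(1,2) g=2 f=7, (1,3) g=3 f=7, (2,1) g=2 f=7, (2,4) g=3 f=5, (3,1) g=1 f=7, (3,3) g=1 f=5, (4,2) g=1 f=7]
step 3: expand (2,4) (f=5, h=2) → closed; open now [(1,2) g=2 f=7, (1,3) g=3 f=7, (1,4) g=4 f=7, (2,1) g=2 f=7, (2,5) g=4 f=5, (3,1) g=1 f=7, (3,3) g=1 f=5, (3,4) g=4 f=7, (4,2) g=1 f=7]

order=[(2,2) → (2,3) → (2,4)]; open=[(1,2) g=2 f=7, (1,3) g=3 f=7, (1,4) g=4 f=7, (2,1) g=2 f=7, (2,5) g=4 f=5, (3,1) g=1 f=7, (3,3) g=1 f=5, (3,4) g=4 f=7, (4,2) g=1 f=7]; closed=[(2,2), (2,3), (2,4), (3,2)]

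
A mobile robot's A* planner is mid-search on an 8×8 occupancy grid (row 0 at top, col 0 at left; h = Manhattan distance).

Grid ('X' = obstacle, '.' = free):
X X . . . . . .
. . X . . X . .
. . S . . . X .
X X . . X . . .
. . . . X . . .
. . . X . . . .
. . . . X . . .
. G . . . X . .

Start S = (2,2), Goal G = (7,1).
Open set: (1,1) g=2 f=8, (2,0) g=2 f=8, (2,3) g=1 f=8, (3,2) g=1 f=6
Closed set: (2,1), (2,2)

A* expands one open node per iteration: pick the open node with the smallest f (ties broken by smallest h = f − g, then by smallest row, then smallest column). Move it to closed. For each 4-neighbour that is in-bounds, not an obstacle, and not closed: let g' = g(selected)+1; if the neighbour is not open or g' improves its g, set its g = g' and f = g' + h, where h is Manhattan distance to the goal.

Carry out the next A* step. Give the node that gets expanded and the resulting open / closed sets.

step 1: expand (3,2) (f=6, h=5) → closed; open now [(1,1) g=2 f=8, (2,0) g=2 f=8, (2,3) g=1 f=8, (3,3) g=2 f=8, (4,2) g=2 f=6]

expanded=(3,2); open=[(1,1) g=2 f=8, (2,0) g=2 f=8, (2,3) g=1 f=8, (3,3) g=2 f=8, (4,2) g=2 f=6]; closed=[(2,1), (2,2), (3,2)]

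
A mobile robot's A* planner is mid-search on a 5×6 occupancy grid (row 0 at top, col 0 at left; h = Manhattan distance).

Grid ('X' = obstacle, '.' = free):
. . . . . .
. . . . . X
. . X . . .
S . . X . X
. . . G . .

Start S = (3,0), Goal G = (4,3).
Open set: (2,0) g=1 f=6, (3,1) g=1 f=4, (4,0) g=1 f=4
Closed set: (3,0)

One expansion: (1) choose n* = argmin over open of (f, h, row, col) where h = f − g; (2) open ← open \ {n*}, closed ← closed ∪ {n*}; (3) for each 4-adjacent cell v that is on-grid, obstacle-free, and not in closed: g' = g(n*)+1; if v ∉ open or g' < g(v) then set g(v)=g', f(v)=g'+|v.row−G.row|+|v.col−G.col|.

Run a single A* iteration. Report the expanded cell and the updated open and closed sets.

step 1: expand (3,1) (f=4, h=3) → closed; open now [(2,0) g=1 f=6, (2,1) g=2 f=6, (3,2) g=2 f=4, (4,0) g=1 f=4, (4,1) g=2 f=4]

expanded=(3,1); open=[(2,0) g=1 f=6, (2,1) g=2 f=6, (3,2) g=2 f=4, (4,0) g=1 f=4, (4,1) g=2 f=4]; closed=[(3,0), (3,1)]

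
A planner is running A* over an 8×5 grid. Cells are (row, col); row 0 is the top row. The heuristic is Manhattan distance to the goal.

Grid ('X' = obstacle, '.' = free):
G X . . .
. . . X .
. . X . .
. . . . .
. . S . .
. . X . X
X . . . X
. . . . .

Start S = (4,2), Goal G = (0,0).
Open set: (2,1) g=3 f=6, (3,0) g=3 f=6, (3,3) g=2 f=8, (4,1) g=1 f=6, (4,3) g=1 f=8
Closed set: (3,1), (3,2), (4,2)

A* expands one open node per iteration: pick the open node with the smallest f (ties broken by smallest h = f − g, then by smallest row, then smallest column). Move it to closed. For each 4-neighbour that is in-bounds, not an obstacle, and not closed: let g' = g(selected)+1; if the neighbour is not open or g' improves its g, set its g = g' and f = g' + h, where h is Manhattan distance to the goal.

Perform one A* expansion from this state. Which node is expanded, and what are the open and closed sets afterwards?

step 1: expand (2,1) (f=6, h=3) → closed; open now [(1,1) g=4 f=6, (2,0) g=4 f=6, (3,0) g=3 f=6, (3,3) g=2 f=8, (4,1) g=1 f=6, (4,3) g=1 f=8]

expanded=(2,1); open=[(1,1) g=4 f=6, (2,0) g=4 f=6, (3,0) g=3 f=6, (3,3) g=2 f=8, (4,1) g=1 f=6, (4,3) g=1 f=8]; closed=[(2,1), (3,1), (3,2), (4,2)]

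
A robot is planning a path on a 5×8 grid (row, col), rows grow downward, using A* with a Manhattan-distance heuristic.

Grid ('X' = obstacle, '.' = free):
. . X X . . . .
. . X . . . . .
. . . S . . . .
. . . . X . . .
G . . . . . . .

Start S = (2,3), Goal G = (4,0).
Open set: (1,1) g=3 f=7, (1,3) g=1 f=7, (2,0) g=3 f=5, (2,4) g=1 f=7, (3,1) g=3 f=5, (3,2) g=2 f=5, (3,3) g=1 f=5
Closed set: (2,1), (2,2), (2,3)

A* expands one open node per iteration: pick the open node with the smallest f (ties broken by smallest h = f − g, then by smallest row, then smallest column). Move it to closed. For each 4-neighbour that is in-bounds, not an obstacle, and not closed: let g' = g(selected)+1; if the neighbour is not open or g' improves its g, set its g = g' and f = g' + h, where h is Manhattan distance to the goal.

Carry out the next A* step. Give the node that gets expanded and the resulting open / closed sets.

expanded=(2,0); open=[(1,0) g=4 f=7, (1,1) g=3 f=7, (1,3) g=1 f=7, (2,4) g=1 f=7, (3,0) g=4 f=5, (3,1) g=3 f=5, (3,2) g=2 f=5, (3,3) g=1 f=5]; closed=[(2,0), (2,1), (2,2), (2,3)]

step 1: expand (2,0) (f=5, h=2) → closed; open now [(1,0) g=4 f=7, (1,1) g=3 f=7, (1,3) g=1 f=7, (2,4) g=1 f=7, (3,0) g=4 f=5, (3,1) g=3 f=5, (3,2) g=2 f=5, (3,3) g=1 f=5]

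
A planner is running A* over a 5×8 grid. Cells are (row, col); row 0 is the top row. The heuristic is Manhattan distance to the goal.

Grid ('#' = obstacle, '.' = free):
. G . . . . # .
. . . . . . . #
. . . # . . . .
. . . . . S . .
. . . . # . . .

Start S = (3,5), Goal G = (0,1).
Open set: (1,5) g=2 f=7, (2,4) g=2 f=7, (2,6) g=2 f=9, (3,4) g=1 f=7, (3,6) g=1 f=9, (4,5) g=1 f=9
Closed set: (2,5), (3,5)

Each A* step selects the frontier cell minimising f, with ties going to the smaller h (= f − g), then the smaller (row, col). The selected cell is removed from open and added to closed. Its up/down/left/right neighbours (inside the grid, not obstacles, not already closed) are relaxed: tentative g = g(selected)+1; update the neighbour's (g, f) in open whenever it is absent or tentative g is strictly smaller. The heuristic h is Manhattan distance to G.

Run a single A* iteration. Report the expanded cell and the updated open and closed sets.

expanded=(1,5); open=[(0,5) g=3 f=7, (1,4) g=3 f=7, (1,6) g=3 f=9, (2,4) g=2 f=7, (2,6) g=2 f=9, (3,4) g=1 f=7, (3,6) g=1 f=9, (4,5) g=1 f=9]; closed=[(1,5), (2,5), (3,5)]

step 1: expand (1,5) (f=7, h=5) → closed; open now [(0,5) g=3 f=7, (1,4) g=3 f=7, (1,6) g=3 f=9, (2,4) g=2 f=7, (2,6) g=2 f=9, (3,4) g=1 f=7, (3,6) g=1 f=9, (4,5) g=1 f=9]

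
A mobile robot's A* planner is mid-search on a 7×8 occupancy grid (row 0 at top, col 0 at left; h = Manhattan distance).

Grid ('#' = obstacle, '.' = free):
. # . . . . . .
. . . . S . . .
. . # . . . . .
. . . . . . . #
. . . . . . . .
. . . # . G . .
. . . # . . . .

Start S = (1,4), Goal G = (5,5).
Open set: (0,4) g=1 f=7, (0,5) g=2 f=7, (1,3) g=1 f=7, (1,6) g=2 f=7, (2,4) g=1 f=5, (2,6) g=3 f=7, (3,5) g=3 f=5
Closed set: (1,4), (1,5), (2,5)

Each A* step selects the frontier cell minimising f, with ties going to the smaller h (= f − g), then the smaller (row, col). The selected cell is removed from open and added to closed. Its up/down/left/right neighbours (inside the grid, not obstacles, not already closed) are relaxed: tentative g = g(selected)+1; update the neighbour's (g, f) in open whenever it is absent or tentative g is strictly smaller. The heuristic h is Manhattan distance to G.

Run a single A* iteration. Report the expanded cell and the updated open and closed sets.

step 1: expand (3,5) (f=5, h=2) → closed; open now [(0,4) g=1 f=7, (0,5) g=2 f=7, (1,3) g=1 f=7, (1,6) g=2 f=7, (2,4) g=1 f=5, (2,6) g=3 f=7, (3,4) g=4 f=7, (3,6) g=4 f=7, (4,5) g=4 f=5]

expanded=(3,5); open=[(0,4) g=1 f=7, (0,5) g=2 f=7, (1,3) g=1 f=7, (1,6) g=2 f=7, (2,4) g=1 f=5, (2,6) g=3 f=7, (3,4) g=4 f=7, (3,6) g=4 f=7, (4,5) g=4 f=5]; closed=[(1,4), (1,5), (2,5), (3,5)]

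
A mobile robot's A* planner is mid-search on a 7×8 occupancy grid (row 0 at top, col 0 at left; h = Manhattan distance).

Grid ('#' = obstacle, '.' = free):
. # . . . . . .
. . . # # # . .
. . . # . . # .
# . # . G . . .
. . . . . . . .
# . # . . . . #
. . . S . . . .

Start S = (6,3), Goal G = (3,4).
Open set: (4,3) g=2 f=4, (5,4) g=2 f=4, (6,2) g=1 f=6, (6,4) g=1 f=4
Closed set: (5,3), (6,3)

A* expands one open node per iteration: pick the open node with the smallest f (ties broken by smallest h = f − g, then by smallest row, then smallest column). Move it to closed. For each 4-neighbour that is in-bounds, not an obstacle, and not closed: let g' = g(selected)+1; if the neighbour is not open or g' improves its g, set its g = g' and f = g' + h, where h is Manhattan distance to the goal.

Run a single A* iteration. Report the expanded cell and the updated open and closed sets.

step 1: expand (4,3) (f=4, h=2) → closed; open now [(3,3) g=3 f=4, (4,2) g=3 f=6, (4,4) g=3 f=4, (5,4) g=2 f=4, (6,2) g=1 f=6, (6,4) g=1 f=4]

expanded=(4,3); open=[(3,3) g=3 f=4, (4,2) g=3 f=6, (4,4) g=3 f=4, (5,4) g=2 f=4, (6,2) g=1 f=6, (6,4) g=1 f=4]; closed=[(4,3), (5,3), (6,3)]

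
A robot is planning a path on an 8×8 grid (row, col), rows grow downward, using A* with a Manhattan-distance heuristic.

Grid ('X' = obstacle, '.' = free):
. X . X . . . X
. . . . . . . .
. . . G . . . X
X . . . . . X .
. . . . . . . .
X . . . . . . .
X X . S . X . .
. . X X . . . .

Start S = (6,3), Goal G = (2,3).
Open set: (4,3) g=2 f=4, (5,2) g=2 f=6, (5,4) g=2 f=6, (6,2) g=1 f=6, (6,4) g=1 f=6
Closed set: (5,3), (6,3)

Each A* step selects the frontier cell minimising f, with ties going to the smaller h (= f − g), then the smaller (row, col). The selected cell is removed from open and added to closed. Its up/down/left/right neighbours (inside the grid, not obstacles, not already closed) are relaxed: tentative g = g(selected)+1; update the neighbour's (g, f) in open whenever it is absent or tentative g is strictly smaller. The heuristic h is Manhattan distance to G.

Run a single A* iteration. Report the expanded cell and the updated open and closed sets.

step 1: expand (4,3) (f=4, h=2) → closed; open now [(3,3) g=3 f=4, (4,2) g=3 f=6, (4,4) g=3 f=6, (5,2) g=2 f=6, (5,4) g=2 f=6, (6,2) g=1 f=6, (6,4) g=1 f=6]

expanded=(4,3); open=[(3,3) g=3 f=4, (4,2) g=3 f=6, (4,4) g=3 f=6, (5,2) g=2 f=6, (5,4) g=2 f=6, (6,2) g=1 f=6, (6,4) g=1 f=6]; closed=[(4,3), (5,3), (6,3)]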